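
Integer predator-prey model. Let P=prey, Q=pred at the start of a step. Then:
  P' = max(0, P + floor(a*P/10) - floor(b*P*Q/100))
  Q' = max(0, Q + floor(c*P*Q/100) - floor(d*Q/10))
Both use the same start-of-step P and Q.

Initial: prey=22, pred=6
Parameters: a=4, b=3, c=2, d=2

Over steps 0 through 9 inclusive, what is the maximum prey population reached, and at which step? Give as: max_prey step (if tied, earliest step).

Answer: 36 3

Derivation:
Step 1: prey: 22+8-3=27; pred: 6+2-1=7
Step 2: prey: 27+10-5=32; pred: 7+3-1=9
Step 3: prey: 32+12-8=36; pred: 9+5-1=13
Step 4: prey: 36+14-14=36; pred: 13+9-2=20
Step 5: prey: 36+14-21=29; pred: 20+14-4=30
Step 6: prey: 29+11-26=14; pred: 30+17-6=41
Step 7: prey: 14+5-17=2; pred: 41+11-8=44
Step 8: prey: 2+0-2=0; pred: 44+1-8=37
Step 9: prey: 0+0-0=0; pred: 37+0-7=30
Max prey = 36 at step 3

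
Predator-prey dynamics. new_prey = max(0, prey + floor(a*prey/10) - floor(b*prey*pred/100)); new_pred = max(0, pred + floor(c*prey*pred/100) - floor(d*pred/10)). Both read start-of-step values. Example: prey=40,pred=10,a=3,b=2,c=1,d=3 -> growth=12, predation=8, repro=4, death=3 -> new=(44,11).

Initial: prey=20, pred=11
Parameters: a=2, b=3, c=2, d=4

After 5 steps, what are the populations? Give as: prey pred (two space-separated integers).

Step 1: prey: 20+4-6=18; pred: 11+4-4=11
Step 2: prey: 18+3-5=16; pred: 11+3-4=10
Step 3: prey: 16+3-4=15; pred: 10+3-4=9
Step 4: prey: 15+3-4=14; pred: 9+2-3=8
Step 5: prey: 14+2-3=13; pred: 8+2-3=7

Answer: 13 7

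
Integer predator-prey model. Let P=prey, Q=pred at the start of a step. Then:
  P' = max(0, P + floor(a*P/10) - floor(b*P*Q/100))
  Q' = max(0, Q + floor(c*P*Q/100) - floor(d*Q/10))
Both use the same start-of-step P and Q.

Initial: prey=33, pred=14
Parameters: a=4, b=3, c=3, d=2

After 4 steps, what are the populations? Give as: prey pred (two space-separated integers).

Answer: 0 53

Derivation:
Step 1: prey: 33+13-13=33; pred: 14+13-2=25
Step 2: prey: 33+13-24=22; pred: 25+24-5=44
Step 3: prey: 22+8-29=1; pred: 44+29-8=65
Step 4: prey: 1+0-1=0; pred: 65+1-13=53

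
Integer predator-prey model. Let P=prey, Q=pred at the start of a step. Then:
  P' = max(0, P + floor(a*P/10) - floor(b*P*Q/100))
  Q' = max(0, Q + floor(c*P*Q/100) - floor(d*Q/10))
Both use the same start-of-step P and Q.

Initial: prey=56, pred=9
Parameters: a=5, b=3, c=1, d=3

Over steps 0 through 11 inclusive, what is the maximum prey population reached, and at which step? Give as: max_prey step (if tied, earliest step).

Step 1: prey: 56+28-15=69; pred: 9+5-2=12
Step 2: prey: 69+34-24=79; pred: 12+8-3=17
Step 3: prey: 79+39-40=78; pred: 17+13-5=25
Step 4: prey: 78+39-58=59; pred: 25+19-7=37
Step 5: prey: 59+29-65=23; pred: 37+21-11=47
Step 6: prey: 23+11-32=2; pred: 47+10-14=43
Step 7: prey: 2+1-2=1; pred: 43+0-12=31
Step 8: prey: 1+0-0=1; pred: 31+0-9=22
Step 9: prey: 1+0-0=1; pred: 22+0-6=16
Step 10: prey: 1+0-0=1; pred: 16+0-4=12
Step 11: prey: 1+0-0=1; pred: 12+0-3=9
Max prey = 79 at step 2

Answer: 79 2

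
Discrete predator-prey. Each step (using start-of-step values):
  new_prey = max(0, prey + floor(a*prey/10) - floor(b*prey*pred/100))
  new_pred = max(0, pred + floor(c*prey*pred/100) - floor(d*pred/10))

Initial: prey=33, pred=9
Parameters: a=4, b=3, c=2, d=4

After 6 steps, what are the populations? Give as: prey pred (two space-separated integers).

Step 1: prey: 33+13-8=38; pred: 9+5-3=11
Step 2: prey: 38+15-12=41; pred: 11+8-4=15
Step 3: prey: 41+16-18=39; pred: 15+12-6=21
Step 4: prey: 39+15-24=30; pred: 21+16-8=29
Step 5: prey: 30+12-26=16; pred: 29+17-11=35
Step 6: prey: 16+6-16=6; pred: 35+11-14=32

Answer: 6 32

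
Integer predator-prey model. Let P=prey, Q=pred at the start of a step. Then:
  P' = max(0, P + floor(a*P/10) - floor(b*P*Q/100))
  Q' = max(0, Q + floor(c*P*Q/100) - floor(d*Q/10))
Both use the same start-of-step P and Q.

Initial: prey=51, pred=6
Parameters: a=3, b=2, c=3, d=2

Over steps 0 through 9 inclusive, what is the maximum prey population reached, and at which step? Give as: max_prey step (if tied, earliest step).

Step 1: prey: 51+15-6=60; pred: 6+9-1=14
Step 2: prey: 60+18-16=62; pred: 14+25-2=37
Step 3: prey: 62+18-45=35; pred: 37+68-7=98
Step 4: prey: 35+10-68=0; pred: 98+102-19=181
Step 5: prey: 0+0-0=0; pred: 181+0-36=145
Step 6: prey: 0+0-0=0; pred: 145+0-29=116
Step 7: prey: 0+0-0=0; pred: 116+0-23=93
Step 8: prey: 0+0-0=0; pred: 93+0-18=75
Step 9: prey: 0+0-0=0; pred: 75+0-15=60
Max prey = 62 at step 2

Answer: 62 2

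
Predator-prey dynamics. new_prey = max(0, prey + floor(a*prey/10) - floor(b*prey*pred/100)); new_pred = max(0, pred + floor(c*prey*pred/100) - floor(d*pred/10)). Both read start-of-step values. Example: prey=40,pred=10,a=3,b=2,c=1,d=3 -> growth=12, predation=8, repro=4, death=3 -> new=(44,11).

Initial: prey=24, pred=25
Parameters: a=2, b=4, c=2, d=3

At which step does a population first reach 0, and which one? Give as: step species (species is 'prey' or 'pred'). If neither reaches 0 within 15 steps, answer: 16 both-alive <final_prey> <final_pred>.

Answer: 2 prey

Derivation:
Step 1: prey: 24+4-24=4; pred: 25+12-7=30
Step 2: prey: 4+0-4=0; pred: 30+2-9=23
First extinction: prey at step 2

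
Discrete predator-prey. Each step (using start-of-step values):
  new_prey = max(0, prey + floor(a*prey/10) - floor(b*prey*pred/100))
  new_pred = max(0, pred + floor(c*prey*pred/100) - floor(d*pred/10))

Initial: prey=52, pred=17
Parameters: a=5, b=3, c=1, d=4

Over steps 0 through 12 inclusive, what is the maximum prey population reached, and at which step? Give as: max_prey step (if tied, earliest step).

Step 1: prey: 52+26-26=52; pred: 17+8-6=19
Step 2: prey: 52+26-29=49; pred: 19+9-7=21
Step 3: prey: 49+24-30=43; pred: 21+10-8=23
Step 4: prey: 43+21-29=35; pred: 23+9-9=23
Step 5: prey: 35+17-24=28; pred: 23+8-9=22
Step 6: prey: 28+14-18=24; pred: 22+6-8=20
Step 7: prey: 24+12-14=22; pred: 20+4-8=16
Step 8: prey: 22+11-10=23; pred: 16+3-6=13
Step 9: prey: 23+11-8=26; pred: 13+2-5=10
Step 10: prey: 26+13-7=32; pred: 10+2-4=8
Step 11: prey: 32+16-7=41; pred: 8+2-3=7
Step 12: prey: 41+20-8=53; pred: 7+2-2=7
Max prey = 53 at step 12

Answer: 53 12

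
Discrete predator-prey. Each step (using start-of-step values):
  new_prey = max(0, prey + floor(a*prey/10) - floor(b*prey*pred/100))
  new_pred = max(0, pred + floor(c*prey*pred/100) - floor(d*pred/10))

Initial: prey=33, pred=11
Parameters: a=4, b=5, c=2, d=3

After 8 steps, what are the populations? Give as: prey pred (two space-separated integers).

Answer: 1 5

Derivation:
Step 1: prey: 33+13-18=28; pred: 11+7-3=15
Step 2: prey: 28+11-21=18; pred: 15+8-4=19
Step 3: prey: 18+7-17=8; pred: 19+6-5=20
Step 4: prey: 8+3-8=3; pred: 20+3-6=17
Step 5: prey: 3+1-2=2; pred: 17+1-5=13
Step 6: prey: 2+0-1=1; pred: 13+0-3=10
Step 7: prey: 1+0-0=1; pred: 10+0-3=7
Step 8: prey: 1+0-0=1; pred: 7+0-2=5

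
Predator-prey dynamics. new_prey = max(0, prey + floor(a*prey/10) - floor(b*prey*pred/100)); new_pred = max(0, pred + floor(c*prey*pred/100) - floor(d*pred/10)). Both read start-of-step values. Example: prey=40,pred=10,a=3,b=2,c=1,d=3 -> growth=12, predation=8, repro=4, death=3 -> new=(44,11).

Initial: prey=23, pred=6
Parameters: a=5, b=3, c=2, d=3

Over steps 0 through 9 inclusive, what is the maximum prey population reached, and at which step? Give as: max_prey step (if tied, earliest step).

Step 1: prey: 23+11-4=30; pred: 6+2-1=7
Step 2: prey: 30+15-6=39; pred: 7+4-2=9
Step 3: prey: 39+19-10=48; pred: 9+7-2=14
Step 4: prey: 48+24-20=52; pred: 14+13-4=23
Step 5: prey: 52+26-35=43; pred: 23+23-6=40
Step 6: prey: 43+21-51=13; pred: 40+34-12=62
Step 7: prey: 13+6-24=0; pred: 62+16-18=60
Step 8: prey: 0+0-0=0; pred: 60+0-18=42
Step 9: prey: 0+0-0=0; pred: 42+0-12=30
Max prey = 52 at step 4

Answer: 52 4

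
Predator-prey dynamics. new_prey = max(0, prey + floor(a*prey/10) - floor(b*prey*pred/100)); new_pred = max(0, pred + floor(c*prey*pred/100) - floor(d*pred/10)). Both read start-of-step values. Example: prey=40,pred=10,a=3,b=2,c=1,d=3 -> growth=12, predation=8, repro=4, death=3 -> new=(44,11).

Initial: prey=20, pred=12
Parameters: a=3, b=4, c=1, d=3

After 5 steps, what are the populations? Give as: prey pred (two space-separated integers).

Answer: 15 5

Derivation:
Step 1: prey: 20+6-9=17; pred: 12+2-3=11
Step 2: prey: 17+5-7=15; pred: 11+1-3=9
Step 3: prey: 15+4-5=14; pred: 9+1-2=8
Step 4: prey: 14+4-4=14; pred: 8+1-2=7
Step 5: prey: 14+4-3=15; pred: 7+0-2=5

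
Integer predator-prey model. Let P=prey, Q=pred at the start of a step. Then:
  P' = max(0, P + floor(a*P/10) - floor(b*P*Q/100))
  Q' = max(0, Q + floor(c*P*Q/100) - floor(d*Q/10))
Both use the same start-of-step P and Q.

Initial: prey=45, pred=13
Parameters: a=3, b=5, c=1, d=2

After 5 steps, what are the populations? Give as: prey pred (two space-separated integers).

Step 1: prey: 45+13-29=29; pred: 13+5-2=16
Step 2: prey: 29+8-23=14; pred: 16+4-3=17
Step 3: prey: 14+4-11=7; pred: 17+2-3=16
Step 4: prey: 7+2-5=4; pred: 16+1-3=14
Step 5: prey: 4+1-2=3; pred: 14+0-2=12

Answer: 3 12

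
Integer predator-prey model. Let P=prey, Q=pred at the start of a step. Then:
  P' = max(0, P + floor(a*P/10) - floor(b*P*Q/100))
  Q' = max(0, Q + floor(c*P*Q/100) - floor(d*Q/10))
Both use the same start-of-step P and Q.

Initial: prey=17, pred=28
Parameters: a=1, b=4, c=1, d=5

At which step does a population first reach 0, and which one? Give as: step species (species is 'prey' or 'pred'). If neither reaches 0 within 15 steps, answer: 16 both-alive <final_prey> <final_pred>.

Step 1: prey: 17+1-19=0; pred: 28+4-14=18
First extinction: prey at step 1

Answer: 1 prey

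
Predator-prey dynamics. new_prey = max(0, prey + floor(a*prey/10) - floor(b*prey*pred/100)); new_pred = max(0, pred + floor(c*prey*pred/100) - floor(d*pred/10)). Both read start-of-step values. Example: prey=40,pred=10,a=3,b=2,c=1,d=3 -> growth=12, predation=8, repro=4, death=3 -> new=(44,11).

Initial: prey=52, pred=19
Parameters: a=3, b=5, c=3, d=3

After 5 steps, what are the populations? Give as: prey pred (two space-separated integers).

Answer: 0 19

Derivation:
Step 1: prey: 52+15-49=18; pred: 19+29-5=43
Step 2: prey: 18+5-38=0; pred: 43+23-12=54
Step 3: prey: 0+0-0=0; pred: 54+0-16=38
Step 4: prey: 0+0-0=0; pred: 38+0-11=27
Step 5: prey: 0+0-0=0; pred: 27+0-8=19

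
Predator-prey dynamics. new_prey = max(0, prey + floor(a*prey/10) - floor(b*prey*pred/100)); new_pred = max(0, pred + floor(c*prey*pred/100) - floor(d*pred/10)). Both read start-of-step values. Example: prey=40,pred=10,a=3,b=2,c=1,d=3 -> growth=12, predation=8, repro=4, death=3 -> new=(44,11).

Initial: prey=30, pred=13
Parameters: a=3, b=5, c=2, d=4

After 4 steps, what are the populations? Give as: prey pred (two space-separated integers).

Step 1: prey: 30+9-19=20; pred: 13+7-5=15
Step 2: prey: 20+6-15=11; pred: 15+6-6=15
Step 3: prey: 11+3-8=6; pred: 15+3-6=12
Step 4: prey: 6+1-3=4; pred: 12+1-4=9

Answer: 4 9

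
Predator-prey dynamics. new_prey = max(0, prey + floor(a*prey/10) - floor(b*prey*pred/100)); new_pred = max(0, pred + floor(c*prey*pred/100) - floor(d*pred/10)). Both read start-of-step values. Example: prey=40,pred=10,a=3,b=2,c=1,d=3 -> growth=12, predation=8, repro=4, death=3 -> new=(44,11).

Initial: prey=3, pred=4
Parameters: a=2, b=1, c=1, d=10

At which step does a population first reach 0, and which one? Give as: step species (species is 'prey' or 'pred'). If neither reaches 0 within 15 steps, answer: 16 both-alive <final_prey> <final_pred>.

Step 1: prey: 3+0-0=3; pred: 4+0-4=0
First extinction: pred at step 1

Answer: 1 pred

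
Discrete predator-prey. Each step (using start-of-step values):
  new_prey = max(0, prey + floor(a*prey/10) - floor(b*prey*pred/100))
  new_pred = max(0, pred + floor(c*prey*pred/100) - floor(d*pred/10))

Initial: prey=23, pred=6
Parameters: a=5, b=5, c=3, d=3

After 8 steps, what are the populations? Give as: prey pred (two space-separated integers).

Step 1: prey: 23+11-6=28; pred: 6+4-1=9
Step 2: prey: 28+14-12=30; pred: 9+7-2=14
Step 3: prey: 30+15-21=24; pred: 14+12-4=22
Step 4: prey: 24+12-26=10; pred: 22+15-6=31
Step 5: prey: 10+5-15=0; pred: 31+9-9=31
Step 6: prey: 0+0-0=0; pred: 31+0-9=22
Step 7: prey: 0+0-0=0; pred: 22+0-6=16
Step 8: prey: 0+0-0=0; pred: 16+0-4=12

Answer: 0 12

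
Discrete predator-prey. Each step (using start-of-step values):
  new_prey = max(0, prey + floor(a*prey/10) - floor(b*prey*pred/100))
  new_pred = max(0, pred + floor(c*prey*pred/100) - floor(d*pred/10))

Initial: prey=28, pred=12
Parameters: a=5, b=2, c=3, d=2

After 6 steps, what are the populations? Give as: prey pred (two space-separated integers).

Step 1: prey: 28+14-6=36; pred: 12+10-2=20
Step 2: prey: 36+18-14=40; pred: 20+21-4=37
Step 3: prey: 40+20-29=31; pred: 37+44-7=74
Step 4: prey: 31+15-45=1; pred: 74+68-14=128
Step 5: prey: 1+0-2=0; pred: 128+3-25=106
Step 6: prey: 0+0-0=0; pred: 106+0-21=85

Answer: 0 85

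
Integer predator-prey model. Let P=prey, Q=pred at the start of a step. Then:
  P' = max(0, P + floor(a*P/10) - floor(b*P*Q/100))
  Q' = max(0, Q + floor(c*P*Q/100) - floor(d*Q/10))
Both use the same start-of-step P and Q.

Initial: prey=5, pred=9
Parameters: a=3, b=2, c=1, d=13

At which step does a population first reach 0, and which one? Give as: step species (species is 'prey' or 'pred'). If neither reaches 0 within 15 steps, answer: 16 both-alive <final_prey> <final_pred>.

Step 1: prey: 5+1-0=6; pred: 9+0-11=0
First extinction: pred at step 1

Answer: 1 pred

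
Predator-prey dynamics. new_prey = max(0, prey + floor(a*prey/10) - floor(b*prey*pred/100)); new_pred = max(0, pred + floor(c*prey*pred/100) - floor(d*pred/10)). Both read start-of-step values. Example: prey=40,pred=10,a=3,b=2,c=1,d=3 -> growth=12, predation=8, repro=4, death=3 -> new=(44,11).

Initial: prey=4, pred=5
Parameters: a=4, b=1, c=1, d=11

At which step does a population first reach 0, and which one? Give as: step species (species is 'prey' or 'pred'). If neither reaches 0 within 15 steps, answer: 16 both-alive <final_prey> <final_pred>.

Step 1: prey: 4+1-0=5; pred: 5+0-5=0
First extinction: pred at step 1

Answer: 1 pred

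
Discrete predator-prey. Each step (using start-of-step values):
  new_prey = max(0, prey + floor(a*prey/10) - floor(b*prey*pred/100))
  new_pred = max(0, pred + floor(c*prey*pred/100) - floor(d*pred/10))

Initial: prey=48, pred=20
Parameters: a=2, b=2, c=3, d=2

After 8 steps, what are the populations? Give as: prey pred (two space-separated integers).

Step 1: prey: 48+9-19=38; pred: 20+28-4=44
Step 2: prey: 38+7-33=12; pred: 44+50-8=86
Step 3: prey: 12+2-20=0; pred: 86+30-17=99
Step 4: prey: 0+0-0=0; pred: 99+0-19=80
Step 5: prey: 0+0-0=0; pred: 80+0-16=64
Step 6: prey: 0+0-0=0; pred: 64+0-12=52
Step 7: prey: 0+0-0=0; pred: 52+0-10=42
Step 8: prey: 0+0-0=0; pred: 42+0-8=34

Answer: 0 34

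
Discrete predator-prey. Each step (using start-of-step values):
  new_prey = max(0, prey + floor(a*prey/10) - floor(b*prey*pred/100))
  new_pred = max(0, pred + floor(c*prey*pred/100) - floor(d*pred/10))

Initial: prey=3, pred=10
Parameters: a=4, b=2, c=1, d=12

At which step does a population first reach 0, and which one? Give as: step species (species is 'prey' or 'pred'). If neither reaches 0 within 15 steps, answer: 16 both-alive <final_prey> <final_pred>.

Answer: 1 pred

Derivation:
Step 1: prey: 3+1-0=4; pred: 10+0-12=0
First extinction: pred at step 1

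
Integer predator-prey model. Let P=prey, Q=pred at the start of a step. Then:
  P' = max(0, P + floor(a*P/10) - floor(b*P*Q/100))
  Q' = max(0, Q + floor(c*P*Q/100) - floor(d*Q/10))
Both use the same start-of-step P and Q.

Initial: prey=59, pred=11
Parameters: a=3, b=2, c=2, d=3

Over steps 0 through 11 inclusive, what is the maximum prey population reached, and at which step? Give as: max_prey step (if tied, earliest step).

Step 1: prey: 59+17-12=64; pred: 11+12-3=20
Step 2: prey: 64+19-25=58; pred: 20+25-6=39
Step 3: prey: 58+17-45=30; pred: 39+45-11=73
Step 4: prey: 30+9-43=0; pred: 73+43-21=95
Step 5: prey: 0+0-0=0; pred: 95+0-28=67
Step 6: prey: 0+0-0=0; pred: 67+0-20=47
Step 7: prey: 0+0-0=0; pred: 47+0-14=33
Step 8: prey: 0+0-0=0; pred: 33+0-9=24
Step 9: prey: 0+0-0=0; pred: 24+0-7=17
Step 10: prey: 0+0-0=0; pred: 17+0-5=12
Step 11: prey: 0+0-0=0; pred: 12+0-3=9
Max prey = 64 at step 1

Answer: 64 1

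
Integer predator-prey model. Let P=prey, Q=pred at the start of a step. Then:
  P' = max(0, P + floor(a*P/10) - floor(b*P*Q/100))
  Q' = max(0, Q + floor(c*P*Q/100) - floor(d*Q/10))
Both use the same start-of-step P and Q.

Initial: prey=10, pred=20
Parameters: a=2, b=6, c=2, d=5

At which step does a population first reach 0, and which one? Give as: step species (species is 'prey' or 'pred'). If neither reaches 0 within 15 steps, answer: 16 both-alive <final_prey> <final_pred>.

Step 1: prey: 10+2-12=0; pred: 20+4-10=14
First extinction: prey at step 1

Answer: 1 prey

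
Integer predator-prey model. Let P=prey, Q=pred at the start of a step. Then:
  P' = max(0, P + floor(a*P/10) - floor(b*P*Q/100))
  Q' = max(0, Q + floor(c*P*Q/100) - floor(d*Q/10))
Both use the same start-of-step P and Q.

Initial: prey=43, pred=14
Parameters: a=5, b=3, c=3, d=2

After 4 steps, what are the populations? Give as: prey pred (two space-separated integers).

Step 1: prey: 43+21-18=46; pred: 14+18-2=30
Step 2: prey: 46+23-41=28; pred: 30+41-6=65
Step 3: prey: 28+14-54=0; pred: 65+54-13=106
Step 4: prey: 0+0-0=0; pred: 106+0-21=85

Answer: 0 85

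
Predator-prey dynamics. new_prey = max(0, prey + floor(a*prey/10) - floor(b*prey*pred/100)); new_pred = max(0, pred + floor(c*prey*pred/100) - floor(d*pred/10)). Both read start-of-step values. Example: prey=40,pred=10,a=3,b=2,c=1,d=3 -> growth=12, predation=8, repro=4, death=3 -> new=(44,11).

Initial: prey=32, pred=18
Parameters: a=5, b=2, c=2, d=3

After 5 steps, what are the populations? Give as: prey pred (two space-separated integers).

Step 1: prey: 32+16-11=37; pred: 18+11-5=24
Step 2: prey: 37+18-17=38; pred: 24+17-7=34
Step 3: prey: 38+19-25=32; pred: 34+25-10=49
Step 4: prey: 32+16-31=17; pred: 49+31-14=66
Step 5: prey: 17+8-22=3; pred: 66+22-19=69

Answer: 3 69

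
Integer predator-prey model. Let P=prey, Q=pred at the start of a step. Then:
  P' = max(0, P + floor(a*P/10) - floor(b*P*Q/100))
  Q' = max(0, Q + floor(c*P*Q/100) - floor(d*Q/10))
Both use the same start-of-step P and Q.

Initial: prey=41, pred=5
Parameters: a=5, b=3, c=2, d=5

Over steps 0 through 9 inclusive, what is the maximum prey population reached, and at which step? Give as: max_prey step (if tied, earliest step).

Step 1: prey: 41+20-6=55; pred: 5+4-2=7
Step 2: prey: 55+27-11=71; pred: 7+7-3=11
Step 3: prey: 71+35-23=83; pred: 11+15-5=21
Step 4: prey: 83+41-52=72; pred: 21+34-10=45
Step 5: prey: 72+36-97=11; pred: 45+64-22=87
Step 6: prey: 11+5-28=0; pred: 87+19-43=63
Step 7: prey: 0+0-0=0; pred: 63+0-31=32
Step 8: prey: 0+0-0=0; pred: 32+0-16=16
Step 9: prey: 0+0-0=0; pred: 16+0-8=8
Max prey = 83 at step 3

Answer: 83 3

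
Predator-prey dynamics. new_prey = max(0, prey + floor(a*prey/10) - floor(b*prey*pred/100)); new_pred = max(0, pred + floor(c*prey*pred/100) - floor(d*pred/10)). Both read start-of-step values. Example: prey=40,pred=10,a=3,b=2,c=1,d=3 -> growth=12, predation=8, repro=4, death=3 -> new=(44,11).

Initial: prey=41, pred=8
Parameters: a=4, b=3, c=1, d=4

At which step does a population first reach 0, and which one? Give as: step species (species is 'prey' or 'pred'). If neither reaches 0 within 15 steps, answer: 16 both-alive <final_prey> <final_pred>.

Step 1: prey: 41+16-9=48; pred: 8+3-3=8
Step 2: prey: 48+19-11=56; pred: 8+3-3=8
Step 3: prey: 56+22-13=65; pred: 8+4-3=9
Step 4: prey: 65+26-17=74; pred: 9+5-3=11
Step 5: prey: 74+29-24=79; pred: 11+8-4=15
Step 6: prey: 79+31-35=75; pred: 15+11-6=20
Step 7: prey: 75+30-45=60; pred: 20+15-8=27
Step 8: prey: 60+24-48=36; pred: 27+16-10=33
Step 9: prey: 36+14-35=15; pred: 33+11-13=31
Step 10: prey: 15+6-13=8; pred: 31+4-12=23
Step 11: prey: 8+3-5=6; pred: 23+1-9=15
Step 12: prey: 6+2-2=6; pred: 15+0-6=9
Step 13: prey: 6+2-1=7; pred: 9+0-3=6
Step 14: prey: 7+2-1=8; pred: 6+0-2=4
Step 15: prey: 8+3-0=11; pred: 4+0-1=3
No extinction within 15 steps

Answer: 16 both-alive 11 3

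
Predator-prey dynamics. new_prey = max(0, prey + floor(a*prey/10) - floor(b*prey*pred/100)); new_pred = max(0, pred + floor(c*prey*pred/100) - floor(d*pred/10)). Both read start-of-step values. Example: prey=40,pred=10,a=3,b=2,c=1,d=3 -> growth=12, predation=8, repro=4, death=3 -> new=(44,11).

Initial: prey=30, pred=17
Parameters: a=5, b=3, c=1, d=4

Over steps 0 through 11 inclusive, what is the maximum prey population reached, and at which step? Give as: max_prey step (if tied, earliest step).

Step 1: prey: 30+15-15=30; pred: 17+5-6=16
Step 2: prey: 30+15-14=31; pred: 16+4-6=14
Step 3: prey: 31+15-13=33; pred: 14+4-5=13
Step 4: prey: 33+16-12=37; pred: 13+4-5=12
Step 5: prey: 37+18-13=42; pred: 12+4-4=12
Step 6: prey: 42+21-15=48; pred: 12+5-4=13
Step 7: prey: 48+24-18=54; pred: 13+6-5=14
Step 8: prey: 54+27-22=59; pred: 14+7-5=16
Step 9: prey: 59+29-28=60; pred: 16+9-6=19
Step 10: prey: 60+30-34=56; pred: 19+11-7=23
Step 11: prey: 56+28-38=46; pred: 23+12-9=26
Max prey = 60 at step 9

Answer: 60 9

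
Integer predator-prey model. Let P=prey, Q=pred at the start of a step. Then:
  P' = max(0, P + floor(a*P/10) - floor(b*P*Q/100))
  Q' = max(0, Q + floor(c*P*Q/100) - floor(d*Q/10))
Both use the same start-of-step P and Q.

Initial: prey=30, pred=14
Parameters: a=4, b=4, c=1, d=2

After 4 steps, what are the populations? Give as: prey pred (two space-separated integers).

Answer: 11 16

Derivation:
Step 1: prey: 30+12-16=26; pred: 14+4-2=16
Step 2: prey: 26+10-16=20; pred: 16+4-3=17
Step 3: prey: 20+8-13=15; pred: 17+3-3=17
Step 4: prey: 15+6-10=11; pred: 17+2-3=16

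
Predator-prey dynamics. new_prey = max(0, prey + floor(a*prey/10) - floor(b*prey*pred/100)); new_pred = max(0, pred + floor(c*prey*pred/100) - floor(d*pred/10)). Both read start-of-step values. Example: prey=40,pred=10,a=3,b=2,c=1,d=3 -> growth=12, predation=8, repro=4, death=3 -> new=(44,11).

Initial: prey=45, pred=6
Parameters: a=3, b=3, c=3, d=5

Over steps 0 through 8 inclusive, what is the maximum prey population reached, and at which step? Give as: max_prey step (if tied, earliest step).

Step 1: prey: 45+13-8=50; pred: 6+8-3=11
Step 2: prey: 50+15-16=49; pred: 11+16-5=22
Step 3: prey: 49+14-32=31; pred: 22+32-11=43
Step 4: prey: 31+9-39=1; pred: 43+39-21=61
Step 5: prey: 1+0-1=0; pred: 61+1-30=32
Step 6: prey: 0+0-0=0; pred: 32+0-16=16
Step 7: prey: 0+0-0=0; pred: 16+0-8=8
Step 8: prey: 0+0-0=0; pred: 8+0-4=4
Max prey = 50 at step 1

Answer: 50 1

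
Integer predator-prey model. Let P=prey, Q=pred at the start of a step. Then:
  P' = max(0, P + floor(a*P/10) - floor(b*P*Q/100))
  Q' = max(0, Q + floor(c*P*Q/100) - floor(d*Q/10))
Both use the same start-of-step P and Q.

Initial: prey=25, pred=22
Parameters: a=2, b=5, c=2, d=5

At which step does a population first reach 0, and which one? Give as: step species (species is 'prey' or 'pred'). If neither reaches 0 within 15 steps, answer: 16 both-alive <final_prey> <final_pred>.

Step 1: prey: 25+5-27=3; pred: 22+11-11=22
Step 2: prey: 3+0-3=0; pred: 22+1-11=12
First extinction: prey at step 2

Answer: 2 prey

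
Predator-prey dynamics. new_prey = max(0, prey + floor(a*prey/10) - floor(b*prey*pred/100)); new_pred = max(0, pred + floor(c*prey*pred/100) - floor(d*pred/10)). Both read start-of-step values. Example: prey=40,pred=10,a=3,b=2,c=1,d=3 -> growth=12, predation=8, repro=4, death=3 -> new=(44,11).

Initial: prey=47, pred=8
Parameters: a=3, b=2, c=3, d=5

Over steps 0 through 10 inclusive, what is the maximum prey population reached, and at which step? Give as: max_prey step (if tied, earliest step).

Answer: 54 1

Derivation:
Step 1: prey: 47+14-7=54; pred: 8+11-4=15
Step 2: prey: 54+16-16=54; pred: 15+24-7=32
Step 3: prey: 54+16-34=36; pred: 32+51-16=67
Step 4: prey: 36+10-48=0; pred: 67+72-33=106
Step 5: prey: 0+0-0=0; pred: 106+0-53=53
Step 6: prey: 0+0-0=0; pred: 53+0-26=27
Step 7: prey: 0+0-0=0; pred: 27+0-13=14
Step 8: prey: 0+0-0=0; pred: 14+0-7=7
Step 9: prey: 0+0-0=0; pred: 7+0-3=4
Step 10: prey: 0+0-0=0; pred: 4+0-2=2
Max prey = 54 at step 1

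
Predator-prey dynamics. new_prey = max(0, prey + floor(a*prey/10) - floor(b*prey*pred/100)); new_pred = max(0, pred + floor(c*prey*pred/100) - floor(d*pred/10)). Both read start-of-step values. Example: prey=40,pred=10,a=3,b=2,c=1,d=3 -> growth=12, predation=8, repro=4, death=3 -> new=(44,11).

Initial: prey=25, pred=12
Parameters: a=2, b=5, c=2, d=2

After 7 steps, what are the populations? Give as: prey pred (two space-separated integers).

Answer: 1 8

Derivation:
Step 1: prey: 25+5-15=15; pred: 12+6-2=16
Step 2: prey: 15+3-12=6; pred: 16+4-3=17
Step 3: prey: 6+1-5=2; pred: 17+2-3=16
Step 4: prey: 2+0-1=1; pred: 16+0-3=13
Step 5: prey: 1+0-0=1; pred: 13+0-2=11
Step 6: prey: 1+0-0=1; pred: 11+0-2=9
Step 7: prey: 1+0-0=1; pred: 9+0-1=8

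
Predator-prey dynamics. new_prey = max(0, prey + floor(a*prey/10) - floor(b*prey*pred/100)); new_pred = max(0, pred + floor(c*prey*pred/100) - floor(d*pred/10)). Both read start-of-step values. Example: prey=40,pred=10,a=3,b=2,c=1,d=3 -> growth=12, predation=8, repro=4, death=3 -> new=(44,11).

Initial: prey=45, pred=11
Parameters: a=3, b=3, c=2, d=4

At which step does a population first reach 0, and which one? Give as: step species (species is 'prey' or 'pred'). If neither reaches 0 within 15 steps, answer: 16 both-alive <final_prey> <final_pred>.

Step 1: prey: 45+13-14=44; pred: 11+9-4=16
Step 2: prey: 44+13-21=36; pred: 16+14-6=24
Step 3: prey: 36+10-25=21; pred: 24+17-9=32
Step 4: prey: 21+6-20=7; pred: 32+13-12=33
Step 5: prey: 7+2-6=3; pred: 33+4-13=24
Step 6: prey: 3+0-2=1; pred: 24+1-9=16
Step 7: prey: 1+0-0=1; pred: 16+0-6=10
Step 8: prey: 1+0-0=1; pred: 10+0-4=6
Step 9: prey: 1+0-0=1; pred: 6+0-2=4
Step 10: prey: 1+0-0=1; pred: 4+0-1=3
Step 11: prey: 1+0-0=1; pred: 3+0-1=2
Step 12: prey: 1+0-0=1; pred: 2+0-0=2
Steps 13-15: state stable at prey=1, pred=2 (no change)
No extinction within 15 steps

Answer: 16 both-alive 1 2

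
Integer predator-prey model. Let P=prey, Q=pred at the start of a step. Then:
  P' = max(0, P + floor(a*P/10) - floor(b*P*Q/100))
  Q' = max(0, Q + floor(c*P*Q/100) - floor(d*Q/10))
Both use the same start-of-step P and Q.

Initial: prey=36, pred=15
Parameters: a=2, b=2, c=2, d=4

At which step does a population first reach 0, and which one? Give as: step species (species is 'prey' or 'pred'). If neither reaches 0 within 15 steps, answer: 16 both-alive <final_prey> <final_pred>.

Answer: 16 both-alive 12 2

Derivation:
Step 1: prey: 36+7-10=33; pred: 15+10-6=19
Step 2: prey: 33+6-12=27; pred: 19+12-7=24
Step 3: prey: 27+5-12=20; pred: 24+12-9=27
Step 4: prey: 20+4-10=14; pred: 27+10-10=27
Step 5: prey: 14+2-7=9; pred: 27+7-10=24
Step 6: prey: 9+1-4=6; pred: 24+4-9=19
Step 7: prey: 6+1-2=5; pred: 19+2-7=14
Step 8: prey: 5+1-1=5; pred: 14+1-5=10
Step 9: prey: 5+1-1=5; pred: 10+1-4=7
Step 10: prey: 5+1-0=6; pred: 7+0-2=5
Step 11: prey: 6+1-0=7; pred: 5+0-2=3
Step 12: prey: 7+1-0=8; pred: 3+0-1=2
Step 13: prey: 8+1-0=9; pred: 2+0-0=2
Step 14: prey: 9+1-0=10; pred: 2+0-0=2
Step 15: prey: 10+2-0=12; pred: 2+0-0=2
No extinction within 15 steps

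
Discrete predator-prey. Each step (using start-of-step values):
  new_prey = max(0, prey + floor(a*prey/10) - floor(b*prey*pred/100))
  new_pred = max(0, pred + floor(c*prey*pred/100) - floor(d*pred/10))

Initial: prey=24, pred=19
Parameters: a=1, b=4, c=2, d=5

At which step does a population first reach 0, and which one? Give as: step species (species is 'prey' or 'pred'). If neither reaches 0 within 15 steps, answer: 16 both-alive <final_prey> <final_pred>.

Step 1: prey: 24+2-18=8; pred: 19+9-9=19
Step 2: prey: 8+0-6=2; pred: 19+3-9=13
Step 3: prey: 2+0-1=1; pred: 13+0-6=7
Step 4: prey: 1+0-0=1; pred: 7+0-3=4
Step 5: prey: 1+0-0=1; pred: 4+0-2=2
Step 6: prey: 1+0-0=1; pred: 2+0-1=1
Step 7: prey: 1+0-0=1; pred: 1+0-0=1
Steps 8-15: state stable at prey=1, pred=1 (no change)
No extinction within 15 steps

Answer: 16 both-alive 1 1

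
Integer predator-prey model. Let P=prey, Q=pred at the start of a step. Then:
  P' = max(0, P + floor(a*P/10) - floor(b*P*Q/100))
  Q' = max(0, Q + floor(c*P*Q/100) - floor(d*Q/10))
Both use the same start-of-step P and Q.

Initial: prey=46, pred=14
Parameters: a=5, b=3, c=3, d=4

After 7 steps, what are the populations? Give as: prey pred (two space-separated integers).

Answer: 0 13

Derivation:
Step 1: prey: 46+23-19=50; pred: 14+19-5=28
Step 2: prey: 50+25-42=33; pred: 28+42-11=59
Step 3: prey: 33+16-58=0; pred: 59+58-23=94
Step 4: prey: 0+0-0=0; pred: 94+0-37=57
Step 5: prey: 0+0-0=0; pred: 57+0-22=35
Step 6: prey: 0+0-0=0; pred: 35+0-14=21
Step 7: prey: 0+0-0=0; pred: 21+0-8=13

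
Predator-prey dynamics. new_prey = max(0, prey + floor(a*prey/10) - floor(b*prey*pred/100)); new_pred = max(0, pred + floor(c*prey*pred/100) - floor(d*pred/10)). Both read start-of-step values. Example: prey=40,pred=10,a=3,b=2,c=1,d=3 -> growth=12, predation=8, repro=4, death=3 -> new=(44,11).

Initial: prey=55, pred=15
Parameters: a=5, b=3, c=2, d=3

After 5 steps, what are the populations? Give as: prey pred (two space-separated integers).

Answer: 0 38

Derivation:
Step 1: prey: 55+27-24=58; pred: 15+16-4=27
Step 2: prey: 58+29-46=41; pred: 27+31-8=50
Step 3: prey: 41+20-61=0; pred: 50+41-15=76
Step 4: prey: 0+0-0=0; pred: 76+0-22=54
Step 5: prey: 0+0-0=0; pred: 54+0-16=38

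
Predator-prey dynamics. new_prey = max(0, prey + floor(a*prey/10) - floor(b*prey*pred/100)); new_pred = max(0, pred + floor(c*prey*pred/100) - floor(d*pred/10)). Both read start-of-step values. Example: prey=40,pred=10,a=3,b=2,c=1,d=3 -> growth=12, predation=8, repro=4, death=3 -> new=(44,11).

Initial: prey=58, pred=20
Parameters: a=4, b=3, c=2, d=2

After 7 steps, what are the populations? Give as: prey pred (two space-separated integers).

Answer: 0 29

Derivation:
Step 1: prey: 58+23-34=47; pred: 20+23-4=39
Step 2: prey: 47+18-54=11; pred: 39+36-7=68
Step 3: prey: 11+4-22=0; pred: 68+14-13=69
Step 4: prey: 0+0-0=0; pred: 69+0-13=56
Step 5: prey: 0+0-0=0; pred: 56+0-11=45
Step 6: prey: 0+0-0=0; pred: 45+0-9=36
Step 7: prey: 0+0-0=0; pred: 36+0-7=29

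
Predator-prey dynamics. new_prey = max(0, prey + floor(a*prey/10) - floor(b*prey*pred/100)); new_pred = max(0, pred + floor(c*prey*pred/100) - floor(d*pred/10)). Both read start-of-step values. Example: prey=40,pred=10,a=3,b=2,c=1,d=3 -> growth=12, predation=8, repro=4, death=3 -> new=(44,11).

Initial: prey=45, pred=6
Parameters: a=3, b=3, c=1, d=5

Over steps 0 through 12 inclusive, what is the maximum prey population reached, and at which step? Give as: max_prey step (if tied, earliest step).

Answer: 95 6

Derivation:
Step 1: prey: 45+13-8=50; pred: 6+2-3=5
Step 2: prey: 50+15-7=58; pred: 5+2-2=5
Step 3: prey: 58+17-8=67; pred: 5+2-2=5
Step 4: prey: 67+20-10=77; pred: 5+3-2=6
Step 5: prey: 77+23-13=87; pred: 6+4-3=7
Step 6: prey: 87+26-18=95; pred: 7+6-3=10
Step 7: prey: 95+28-28=95; pred: 10+9-5=14
Step 8: prey: 95+28-39=84; pred: 14+13-7=20
Step 9: prey: 84+25-50=59; pred: 20+16-10=26
Step 10: prey: 59+17-46=30; pred: 26+15-13=28
Step 11: prey: 30+9-25=14; pred: 28+8-14=22
Step 12: prey: 14+4-9=9; pred: 22+3-11=14
Max prey = 95 at step 6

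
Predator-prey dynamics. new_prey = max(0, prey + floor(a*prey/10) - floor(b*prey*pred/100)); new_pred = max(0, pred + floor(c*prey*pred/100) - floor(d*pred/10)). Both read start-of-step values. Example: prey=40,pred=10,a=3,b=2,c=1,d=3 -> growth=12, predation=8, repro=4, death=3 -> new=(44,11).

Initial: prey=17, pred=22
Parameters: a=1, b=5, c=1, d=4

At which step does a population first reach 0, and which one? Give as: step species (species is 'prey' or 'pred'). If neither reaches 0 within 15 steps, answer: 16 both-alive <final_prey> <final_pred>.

Answer: 1 prey

Derivation:
Step 1: prey: 17+1-18=0; pred: 22+3-8=17
First extinction: prey at step 1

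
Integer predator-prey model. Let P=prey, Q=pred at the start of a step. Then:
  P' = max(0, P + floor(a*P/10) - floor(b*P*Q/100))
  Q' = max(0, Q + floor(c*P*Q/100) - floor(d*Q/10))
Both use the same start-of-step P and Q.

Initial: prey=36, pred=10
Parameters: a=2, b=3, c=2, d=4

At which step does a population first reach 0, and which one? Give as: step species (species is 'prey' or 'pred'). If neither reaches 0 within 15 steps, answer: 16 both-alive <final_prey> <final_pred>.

Step 1: prey: 36+7-10=33; pred: 10+7-4=13
Step 2: prey: 33+6-12=27; pred: 13+8-5=16
Step 3: prey: 27+5-12=20; pred: 16+8-6=18
Step 4: prey: 20+4-10=14; pred: 18+7-7=18
Step 5: prey: 14+2-7=9; pred: 18+5-7=16
Step 6: prey: 9+1-4=6; pred: 16+2-6=12
Step 7: prey: 6+1-2=5; pred: 12+1-4=9
Step 8: prey: 5+1-1=5; pred: 9+0-3=6
Step 9: prey: 5+1-0=6; pred: 6+0-2=4
Step 10: prey: 6+1-0=7; pred: 4+0-1=3
Step 11: prey: 7+1-0=8; pred: 3+0-1=2
Step 12: prey: 8+1-0=9; pred: 2+0-0=2
Step 13: prey: 9+1-0=10; pred: 2+0-0=2
Step 14: prey: 10+2-0=12; pred: 2+0-0=2
Step 15: prey: 12+2-0=14; pred: 2+0-0=2
No extinction within 15 steps

Answer: 16 both-alive 14 2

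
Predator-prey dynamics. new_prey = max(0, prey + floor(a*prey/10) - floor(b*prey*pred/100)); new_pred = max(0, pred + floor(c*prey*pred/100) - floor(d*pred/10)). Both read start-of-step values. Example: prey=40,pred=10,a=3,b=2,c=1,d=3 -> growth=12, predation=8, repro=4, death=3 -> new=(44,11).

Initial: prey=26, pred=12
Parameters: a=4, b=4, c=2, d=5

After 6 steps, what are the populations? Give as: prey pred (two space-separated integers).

Step 1: prey: 26+10-12=24; pred: 12+6-6=12
Step 2: prey: 24+9-11=22; pred: 12+5-6=11
Step 3: prey: 22+8-9=21; pred: 11+4-5=10
Step 4: prey: 21+8-8=21; pred: 10+4-5=9
Step 5: prey: 21+8-7=22; pred: 9+3-4=8
Step 6: prey: 22+8-7=23; pred: 8+3-4=7

Answer: 23 7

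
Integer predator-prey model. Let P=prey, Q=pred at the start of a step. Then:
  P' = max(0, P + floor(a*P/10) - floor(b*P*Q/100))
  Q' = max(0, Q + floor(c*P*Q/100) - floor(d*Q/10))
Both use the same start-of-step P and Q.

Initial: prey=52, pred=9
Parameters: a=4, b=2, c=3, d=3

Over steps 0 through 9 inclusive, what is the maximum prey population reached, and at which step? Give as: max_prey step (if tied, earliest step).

Step 1: prey: 52+20-9=63; pred: 9+14-2=21
Step 2: prey: 63+25-26=62; pred: 21+39-6=54
Step 3: prey: 62+24-66=20; pred: 54+100-16=138
Step 4: prey: 20+8-55=0; pred: 138+82-41=179
Step 5: prey: 0+0-0=0; pred: 179+0-53=126
Step 6: prey: 0+0-0=0; pred: 126+0-37=89
Step 7: prey: 0+0-0=0; pred: 89+0-26=63
Step 8: prey: 0+0-0=0; pred: 63+0-18=45
Step 9: prey: 0+0-0=0; pred: 45+0-13=32
Max prey = 63 at step 1

Answer: 63 1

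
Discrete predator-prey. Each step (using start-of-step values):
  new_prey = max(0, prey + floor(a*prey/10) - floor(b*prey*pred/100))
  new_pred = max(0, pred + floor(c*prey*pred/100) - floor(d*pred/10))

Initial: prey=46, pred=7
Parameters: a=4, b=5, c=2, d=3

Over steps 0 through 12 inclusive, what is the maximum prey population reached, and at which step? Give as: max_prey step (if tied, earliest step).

Answer: 48 1

Derivation:
Step 1: prey: 46+18-16=48; pred: 7+6-2=11
Step 2: prey: 48+19-26=41; pred: 11+10-3=18
Step 3: prey: 41+16-36=21; pred: 18+14-5=27
Step 4: prey: 21+8-28=1; pred: 27+11-8=30
Step 5: prey: 1+0-1=0; pred: 30+0-9=21
Step 6: prey: 0+0-0=0; pred: 21+0-6=15
Step 7: prey: 0+0-0=0; pred: 15+0-4=11
Step 8: prey: 0+0-0=0; pred: 11+0-3=8
Step 9: prey: 0+0-0=0; pred: 8+0-2=6
Step 10: prey: 0+0-0=0; pred: 6+0-1=5
Step 11: prey: 0+0-0=0; pred: 5+0-1=4
Step 12: prey: 0+0-0=0; pred: 4+0-1=3
Max prey = 48 at step 1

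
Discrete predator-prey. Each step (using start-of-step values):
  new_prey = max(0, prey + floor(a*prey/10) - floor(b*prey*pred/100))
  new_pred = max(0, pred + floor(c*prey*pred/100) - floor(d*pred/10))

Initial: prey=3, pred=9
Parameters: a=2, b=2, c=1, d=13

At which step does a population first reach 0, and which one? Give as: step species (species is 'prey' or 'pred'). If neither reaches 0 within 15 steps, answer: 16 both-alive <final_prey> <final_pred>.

Answer: 1 pred

Derivation:
Step 1: prey: 3+0-0=3; pred: 9+0-11=0
First extinction: pred at step 1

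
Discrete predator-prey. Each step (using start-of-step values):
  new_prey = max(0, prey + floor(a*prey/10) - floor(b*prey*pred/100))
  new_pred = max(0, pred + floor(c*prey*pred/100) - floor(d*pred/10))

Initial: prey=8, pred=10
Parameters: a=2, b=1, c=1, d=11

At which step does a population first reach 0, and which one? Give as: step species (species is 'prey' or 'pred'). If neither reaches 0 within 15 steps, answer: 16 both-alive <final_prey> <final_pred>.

Step 1: prey: 8+1-0=9; pred: 10+0-11=0
First extinction: pred at step 1

Answer: 1 pred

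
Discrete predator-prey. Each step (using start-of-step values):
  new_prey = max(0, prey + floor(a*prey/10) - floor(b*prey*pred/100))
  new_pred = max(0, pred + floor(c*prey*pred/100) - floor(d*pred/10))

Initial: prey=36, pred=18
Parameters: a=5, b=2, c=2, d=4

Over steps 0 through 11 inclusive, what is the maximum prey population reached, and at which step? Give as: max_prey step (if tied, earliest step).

Step 1: prey: 36+18-12=42; pred: 18+12-7=23
Step 2: prey: 42+21-19=44; pred: 23+19-9=33
Step 3: prey: 44+22-29=37; pred: 33+29-13=49
Step 4: prey: 37+18-36=19; pred: 49+36-19=66
Step 5: prey: 19+9-25=3; pred: 66+25-26=65
Step 6: prey: 3+1-3=1; pred: 65+3-26=42
Step 7: prey: 1+0-0=1; pred: 42+0-16=26
Step 8: prey: 1+0-0=1; pred: 26+0-10=16
Step 9: prey: 1+0-0=1; pred: 16+0-6=10
Step 10: prey: 1+0-0=1; pred: 10+0-4=6
Step 11: prey: 1+0-0=1; pred: 6+0-2=4
Max prey = 44 at step 2

Answer: 44 2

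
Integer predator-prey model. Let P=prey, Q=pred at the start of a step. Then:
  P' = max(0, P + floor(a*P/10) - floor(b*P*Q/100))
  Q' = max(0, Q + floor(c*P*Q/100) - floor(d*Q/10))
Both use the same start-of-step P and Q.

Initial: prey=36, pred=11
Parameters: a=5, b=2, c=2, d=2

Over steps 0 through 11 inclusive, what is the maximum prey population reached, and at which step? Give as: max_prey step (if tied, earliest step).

Answer: 55 2

Derivation:
Step 1: prey: 36+18-7=47; pred: 11+7-2=16
Step 2: prey: 47+23-15=55; pred: 16+15-3=28
Step 3: prey: 55+27-30=52; pred: 28+30-5=53
Step 4: prey: 52+26-55=23; pred: 53+55-10=98
Step 5: prey: 23+11-45=0; pred: 98+45-19=124
Step 6: prey: 0+0-0=0; pred: 124+0-24=100
Step 7: prey: 0+0-0=0; pred: 100+0-20=80
Step 8: prey: 0+0-0=0; pred: 80+0-16=64
Step 9: prey: 0+0-0=0; pred: 64+0-12=52
Step 10: prey: 0+0-0=0; pred: 52+0-10=42
Step 11: prey: 0+0-0=0; pred: 42+0-8=34
Max prey = 55 at step 2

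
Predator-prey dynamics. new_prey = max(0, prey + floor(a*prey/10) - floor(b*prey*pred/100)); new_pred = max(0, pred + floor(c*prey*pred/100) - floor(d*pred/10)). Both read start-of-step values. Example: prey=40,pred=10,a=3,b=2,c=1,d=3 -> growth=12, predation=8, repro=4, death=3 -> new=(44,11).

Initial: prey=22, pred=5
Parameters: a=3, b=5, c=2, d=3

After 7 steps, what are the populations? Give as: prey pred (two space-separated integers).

Answer: 9 9

Derivation:
Step 1: prey: 22+6-5=23; pred: 5+2-1=6
Step 2: prey: 23+6-6=23; pred: 6+2-1=7
Step 3: prey: 23+6-8=21; pred: 7+3-2=8
Step 4: prey: 21+6-8=19; pred: 8+3-2=9
Step 5: prey: 19+5-8=16; pred: 9+3-2=10
Step 6: prey: 16+4-8=12; pred: 10+3-3=10
Step 7: prey: 12+3-6=9; pred: 10+2-3=9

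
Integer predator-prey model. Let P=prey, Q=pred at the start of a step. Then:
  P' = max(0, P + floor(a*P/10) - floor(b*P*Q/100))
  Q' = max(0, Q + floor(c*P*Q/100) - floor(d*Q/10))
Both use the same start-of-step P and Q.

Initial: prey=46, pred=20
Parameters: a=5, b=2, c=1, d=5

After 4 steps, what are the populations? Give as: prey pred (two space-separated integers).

Step 1: prey: 46+23-18=51; pred: 20+9-10=19
Step 2: prey: 51+25-19=57; pred: 19+9-9=19
Step 3: prey: 57+28-21=64; pred: 19+10-9=20
Step 4: prey: 64+32-25=71; pred: 20+12-10=22

Answer: 71 22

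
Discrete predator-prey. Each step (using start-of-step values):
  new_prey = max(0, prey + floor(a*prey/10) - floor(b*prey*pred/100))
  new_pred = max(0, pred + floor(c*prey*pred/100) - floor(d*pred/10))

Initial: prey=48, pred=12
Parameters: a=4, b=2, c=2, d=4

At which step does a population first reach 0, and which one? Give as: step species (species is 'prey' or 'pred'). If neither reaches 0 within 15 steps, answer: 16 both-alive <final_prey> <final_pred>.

Step 1: prey: 48+19-11=56; pred: 12+11-4=19
Step 2: prey: 56+22-21=57; pred: 19+21-7=33
Step 3: prey: 57+22-37=42; pred: 33+37-13=57
Step 4: prey: 42+16-47=11; pred: 57+47-22=82
Step 5: prey: 11+4-18=0; pred: 82+18-32=68
First extinction: prey at step 5

Answer: 5 prey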